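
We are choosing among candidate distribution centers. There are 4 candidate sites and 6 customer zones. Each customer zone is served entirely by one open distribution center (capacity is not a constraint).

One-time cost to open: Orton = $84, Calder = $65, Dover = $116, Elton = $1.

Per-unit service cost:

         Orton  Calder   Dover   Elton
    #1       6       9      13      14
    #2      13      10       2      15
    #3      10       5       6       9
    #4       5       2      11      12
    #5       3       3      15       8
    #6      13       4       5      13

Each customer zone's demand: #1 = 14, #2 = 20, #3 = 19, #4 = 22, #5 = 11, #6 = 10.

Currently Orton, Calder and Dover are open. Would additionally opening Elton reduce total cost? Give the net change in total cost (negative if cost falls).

Current service cost with {Orton, Calder, Dover}: 336.
Adding Elton: each customer zone re-picks its cheapest; new service cost 336, saving 0.
Extra fixed cost: 1. Net change = 1 − 0 = 1.
(Totals: 601 → 602.)

No — net change +1 (cost rises by 1).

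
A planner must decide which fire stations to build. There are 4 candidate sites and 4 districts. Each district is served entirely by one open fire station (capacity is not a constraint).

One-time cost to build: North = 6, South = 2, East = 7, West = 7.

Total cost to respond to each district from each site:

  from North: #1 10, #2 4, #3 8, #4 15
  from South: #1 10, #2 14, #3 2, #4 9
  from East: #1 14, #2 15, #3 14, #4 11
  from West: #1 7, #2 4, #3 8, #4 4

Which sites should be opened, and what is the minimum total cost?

Open South and West; minimum total cost 26.

For any fixed open set, each district goes to its cheapest open site; total = fixed + service.
{South, West}: #1→West 7, #2→West 4, #3→South 2, #4→West 4. Service 17; fixed 9; total 26.
{West}: service 23 + fixed 7 = 30
{North, South, West}: #1→West 7, #2→North 4, #3→South 2, #4→West 4. Service 17; fixed 15; total 32.
{North, South, East, West}: service 17 + fixed 22 = 39
(All 15 nonempty subsets were checked; South and West is lowest.)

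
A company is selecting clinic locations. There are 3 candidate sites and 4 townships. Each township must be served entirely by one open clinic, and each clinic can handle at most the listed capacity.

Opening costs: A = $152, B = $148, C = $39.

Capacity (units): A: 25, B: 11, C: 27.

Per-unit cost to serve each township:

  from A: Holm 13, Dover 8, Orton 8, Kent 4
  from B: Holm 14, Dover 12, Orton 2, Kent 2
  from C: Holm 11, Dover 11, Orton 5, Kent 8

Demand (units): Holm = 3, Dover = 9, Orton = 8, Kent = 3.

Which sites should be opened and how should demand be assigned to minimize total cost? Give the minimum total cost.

Minimum total cost: 235

Open {C}: Holm→C 11·3=33, Dover→C 11·9=99, Orton→C 5·8=40, Kent→C 8·3=24.
Loads: C carries 23/27. Service 196; fixed 39; total 235.
Next best feasible plan costs 339.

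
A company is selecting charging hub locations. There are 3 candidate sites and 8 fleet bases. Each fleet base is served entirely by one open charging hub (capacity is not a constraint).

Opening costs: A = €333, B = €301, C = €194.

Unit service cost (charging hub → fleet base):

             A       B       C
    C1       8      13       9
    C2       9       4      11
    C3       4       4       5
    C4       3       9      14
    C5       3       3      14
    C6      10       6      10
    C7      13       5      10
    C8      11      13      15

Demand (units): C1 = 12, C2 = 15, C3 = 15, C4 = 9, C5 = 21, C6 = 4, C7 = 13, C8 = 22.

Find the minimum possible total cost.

Minimum total cost: 1096

For any fixed open set, each fleet base goes to its cheapest open site; total = fixed + service.
{B}: C1→B 13·12=156, C2→B 4·15=60, C3→B 4·15=60, C4→B 9·9=81, C5→B 3·21=63, C6→B 6·4=24, C7→B 5·13=65, C8→B 13·22=286. Service 795; fixed 301; total 1096.
{A}: service 832 + fixed 333 = 1165
{B, C}: service 747 + fixed 495 = 1242
{A, B, C}: service 637 + fixed 828 = 1465
No other subset beats 1096.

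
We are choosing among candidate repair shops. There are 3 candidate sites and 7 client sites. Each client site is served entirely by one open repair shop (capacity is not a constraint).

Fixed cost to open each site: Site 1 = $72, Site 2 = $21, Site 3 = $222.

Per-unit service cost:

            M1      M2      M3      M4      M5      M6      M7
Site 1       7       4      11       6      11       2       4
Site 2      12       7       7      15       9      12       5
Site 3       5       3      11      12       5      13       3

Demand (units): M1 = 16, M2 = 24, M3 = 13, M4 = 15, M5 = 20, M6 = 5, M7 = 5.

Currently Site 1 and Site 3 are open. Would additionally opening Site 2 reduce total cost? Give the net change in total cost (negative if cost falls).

Yes — net change −31 (cost falls by 31).

Current service cost with {Site 1, Site 3}: 510.
Adding Site 2: each client site re-picks its cheapest; new service cost 458, saving 52.
Extra fixed cost: 21. Net change = 21 − 52 = -31.
(Totals: 804 → 773.)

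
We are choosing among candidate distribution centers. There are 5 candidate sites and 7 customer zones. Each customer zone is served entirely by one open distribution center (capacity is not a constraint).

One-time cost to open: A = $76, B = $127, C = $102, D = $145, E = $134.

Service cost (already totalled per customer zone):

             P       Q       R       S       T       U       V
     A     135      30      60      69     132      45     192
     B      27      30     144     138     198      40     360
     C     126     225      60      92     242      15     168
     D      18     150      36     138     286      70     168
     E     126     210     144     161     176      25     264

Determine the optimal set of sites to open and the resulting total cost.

For any fixed open set, each customer zone goes to its cheapest open site; total = fixed + service.
{A, D}: P→D 18, Q→A 30, R→D 36, S→A 69, T→A 132, U→A 45, V→D 168. Service 498; fixed 221; total 719.
{A}: service 663 + fixed 76 = 739
{A, B}: service 550 + fixed 203 = 753
{A, B, C, D, E}: P→D 18, Q→A 30, R→D 36, S→A 69, T→A 132, U→C 15, V→C 168. Service 468; fixed 584; total 1052.
No other subset beats 719.

Open A and D; minimum total cost 719.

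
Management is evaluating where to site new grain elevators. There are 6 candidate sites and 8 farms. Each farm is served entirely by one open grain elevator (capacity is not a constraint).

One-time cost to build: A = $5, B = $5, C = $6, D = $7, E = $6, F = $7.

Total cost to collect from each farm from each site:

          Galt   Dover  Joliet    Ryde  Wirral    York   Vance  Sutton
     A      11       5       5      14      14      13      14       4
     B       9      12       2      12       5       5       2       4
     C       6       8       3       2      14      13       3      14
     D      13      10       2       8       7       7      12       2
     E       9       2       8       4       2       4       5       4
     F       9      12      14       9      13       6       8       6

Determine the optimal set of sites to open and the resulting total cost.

Open C and E; minimum total cost 38.

For any fixed open set, each farm goes to its cheapest open site; total = fixed + service.
{C, E}: Galt→C 6, Dover→E 2, Joliet→C 3, Ryde→C 2, Wirral→E 2, York→E 4, Vance→C 3, Sutton→E 4. Service 26; fixed 12; total 38.
{B, E}: Galt→B 9, Dover→E 2, Joliet→B 2, Ryde→E 4, Wirral→E 2, York→E 4, Vance→B 2, Sutton→B 4. Service 29; fixed 11; total 40.
{B, C, E}: service 24 + fixed 17 = 41
{A, B, C, D, E, F}: service 22 + fixed 36 = 58
No other subset beats 38.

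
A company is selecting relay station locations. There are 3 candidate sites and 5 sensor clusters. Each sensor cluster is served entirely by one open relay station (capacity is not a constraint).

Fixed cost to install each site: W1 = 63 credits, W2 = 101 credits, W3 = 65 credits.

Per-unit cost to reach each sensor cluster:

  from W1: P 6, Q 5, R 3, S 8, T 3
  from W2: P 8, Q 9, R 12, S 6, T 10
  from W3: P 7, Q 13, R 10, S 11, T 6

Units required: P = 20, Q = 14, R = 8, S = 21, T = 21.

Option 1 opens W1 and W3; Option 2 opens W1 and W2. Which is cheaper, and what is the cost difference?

Option 1: {W1, W3}: P→W1 6·20=120, Q→W1 5·14=70, R→W1 3·8=24, S→W1 8·21=168, T→W1 3·21=63. Service 445; fixed 128; total 573.
Option 2: {W1, W2}: P→W1 6·20=120, Q→W1 5·14=70, R→W1 3·8=24, S→W2 6·21=126, T→W1 3·21=63. Service 403; fixed 164; total 567.
Difference: |573 − 567| = 6.

Option 2 is cheaper by 6.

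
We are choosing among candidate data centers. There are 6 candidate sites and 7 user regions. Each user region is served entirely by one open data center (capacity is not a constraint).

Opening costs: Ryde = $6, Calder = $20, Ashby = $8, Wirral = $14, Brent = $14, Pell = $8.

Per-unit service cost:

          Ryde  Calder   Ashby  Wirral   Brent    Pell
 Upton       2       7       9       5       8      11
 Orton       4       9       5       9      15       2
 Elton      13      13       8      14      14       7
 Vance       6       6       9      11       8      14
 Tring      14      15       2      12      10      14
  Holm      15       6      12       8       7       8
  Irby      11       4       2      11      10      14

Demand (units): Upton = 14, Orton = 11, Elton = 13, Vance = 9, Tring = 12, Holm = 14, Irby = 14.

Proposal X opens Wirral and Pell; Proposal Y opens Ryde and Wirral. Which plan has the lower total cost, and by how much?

Proposal X: {Wirral, Pell}: Upton→Wirral 5·14=70, Orton→Pell 2·11=22, Elton→Pell 7·13=91, Vance→Wirral 11·9=99, Tring→Wirral 12·12=144, Holm→Wirral 8·14=112, Irby→Wirral 11·14=154. Service 692; fixed 22; total 714.
Proposal Y: {Ryde, Wirral}: Upton→Ryde 2·14=28, Orton→Ryde 4·11=44, Elton→Ryde 13·13=169, Vance→Ryde 6·9=54, Tring→Wirral 12·12=144, Holm→Wirral 8·14=112, Irby→Ryde 11·14=154. Service 705; fixed 20; total 725.
Difference: |714 − 725| = 11.

Proposal X is cheaper by 11.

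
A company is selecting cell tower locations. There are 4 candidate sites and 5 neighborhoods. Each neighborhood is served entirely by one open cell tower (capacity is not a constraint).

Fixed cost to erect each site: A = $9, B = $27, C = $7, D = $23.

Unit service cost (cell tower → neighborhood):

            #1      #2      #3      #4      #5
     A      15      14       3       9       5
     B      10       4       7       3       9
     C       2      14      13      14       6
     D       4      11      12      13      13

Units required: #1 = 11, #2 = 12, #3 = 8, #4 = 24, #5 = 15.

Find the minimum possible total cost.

For any fixed open set, each neighborhood goes to its cheapest open site; total = fixed + service.
{A, B, C}: #1→C 2·11=22, #2→B 4·12=48, #3→A 3·8=24, #4→B 3·24=72, #5→A 5·15=75. Service 241; fixed 43; total 284.
{A, B, C, D}: service 241 + fixed 66 = 307
{A, B, D}: service 263 + fixed 59 = 322
{C}: #1→C 2·11=22, #2→C 14·12=168, #3→C 13·8=104, #4→C 14·24=336, #5→C 6·15=90. Service 720; fixed 7; total 727.
No other subset beats 284.

Minimum total cost: 284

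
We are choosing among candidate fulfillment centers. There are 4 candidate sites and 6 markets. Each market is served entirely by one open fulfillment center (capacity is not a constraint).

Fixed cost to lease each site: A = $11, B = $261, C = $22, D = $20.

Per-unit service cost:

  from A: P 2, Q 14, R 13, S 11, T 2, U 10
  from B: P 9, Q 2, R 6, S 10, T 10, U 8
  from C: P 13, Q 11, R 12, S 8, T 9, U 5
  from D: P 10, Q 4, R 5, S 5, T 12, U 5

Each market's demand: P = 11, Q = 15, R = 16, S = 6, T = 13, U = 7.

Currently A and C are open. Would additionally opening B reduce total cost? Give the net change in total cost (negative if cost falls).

Current service cost with {A, C}: 488.
Adding B: each market re-picks its cheapest; new service cost 257, saving 231.
Extra fixed cost: 261. Net change = 261 − 231 = 30.
(Totals: 521 → 551.)

No — net change +30 (cost rises by 30).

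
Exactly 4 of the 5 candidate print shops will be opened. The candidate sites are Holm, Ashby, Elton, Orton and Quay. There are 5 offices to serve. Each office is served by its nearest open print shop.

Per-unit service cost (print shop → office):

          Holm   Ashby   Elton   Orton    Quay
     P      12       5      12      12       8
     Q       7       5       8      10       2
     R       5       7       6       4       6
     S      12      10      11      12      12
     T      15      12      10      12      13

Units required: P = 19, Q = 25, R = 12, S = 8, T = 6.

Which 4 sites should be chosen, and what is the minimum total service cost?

With exactly 4 open, each office uses its cheapest among the chosen.
{Ashby, Elton, Orton, Quay}: P→Ashby 5·19=95, Q→Quay 2·25=50, R→Orton 4·12=48, S→Ashby 10·8=80, T→Elton 10·6=60. Service cost 333.
{Holm, Ashby, Elton, Quay}: service cost 345
{Holm, Ashby, Orton, Quay}: service cost 345
Among all 5 size-4 choices, {Ashby, Elton, Orton, Quay} is lowest.

Choose Ashby, Elton, Orton and Quay; total service cost 333.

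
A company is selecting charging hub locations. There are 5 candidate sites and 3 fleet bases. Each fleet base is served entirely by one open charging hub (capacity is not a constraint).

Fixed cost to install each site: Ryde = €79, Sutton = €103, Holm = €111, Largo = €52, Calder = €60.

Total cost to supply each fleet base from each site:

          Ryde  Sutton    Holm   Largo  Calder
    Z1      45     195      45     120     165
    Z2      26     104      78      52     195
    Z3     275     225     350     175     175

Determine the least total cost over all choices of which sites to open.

For any fixed open set, each fleet base goes to its cheapest open site; total = fixed + service.
{Ryde, Largo}: Z1→Ryde 45, Z2→Ryde 26, Z3→Largo 175. Service 246; fixed 131; total 377.
{Ryde, Calder}: Z1→Ryde 45, Z2→Ryde 26, Z3→Calder 175. Service 246; fixed 139; total 385.
{Largo}: service 347 + fixed 52 = 399
{Ryde, Sutton, Holm, Largo, Calder}: service 246 + fixed 405 = 651
No other subset beats 377.

Minimum total cost: 377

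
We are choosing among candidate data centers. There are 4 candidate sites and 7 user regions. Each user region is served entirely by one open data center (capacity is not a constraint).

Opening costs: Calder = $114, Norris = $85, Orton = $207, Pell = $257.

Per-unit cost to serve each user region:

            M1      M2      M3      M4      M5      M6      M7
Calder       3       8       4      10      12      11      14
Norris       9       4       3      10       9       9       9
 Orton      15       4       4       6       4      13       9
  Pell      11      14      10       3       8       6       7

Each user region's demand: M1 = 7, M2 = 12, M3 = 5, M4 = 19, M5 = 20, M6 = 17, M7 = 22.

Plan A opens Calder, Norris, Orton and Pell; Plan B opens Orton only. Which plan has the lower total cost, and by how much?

Plan A: {Calder, Norris, Orton, Pell}: M1→Calder 3·7=21, M2→Norris 4·12=48, M3→Norris 3·5=15, M4→Pell 3·19=57, M5→Orton 4·20=80, M6→Pell 6·17=102, M7→Pell 7·22=154. Service 477; fixed 663; total 1140.
Plan B: {Orton}: M1→Orton 15·7=105, M2→Orton 4·12=48, M3→Orton 4·5=20, M4→Orton 6·19=114, M5→Orton 4·20=80, M6→Orton 13·17=221, M7→Orton 9·22=198. Service 786; fixed 207; total 993.
Difference: |1140 − 993| = 147.

Plan B is cheaper by 147.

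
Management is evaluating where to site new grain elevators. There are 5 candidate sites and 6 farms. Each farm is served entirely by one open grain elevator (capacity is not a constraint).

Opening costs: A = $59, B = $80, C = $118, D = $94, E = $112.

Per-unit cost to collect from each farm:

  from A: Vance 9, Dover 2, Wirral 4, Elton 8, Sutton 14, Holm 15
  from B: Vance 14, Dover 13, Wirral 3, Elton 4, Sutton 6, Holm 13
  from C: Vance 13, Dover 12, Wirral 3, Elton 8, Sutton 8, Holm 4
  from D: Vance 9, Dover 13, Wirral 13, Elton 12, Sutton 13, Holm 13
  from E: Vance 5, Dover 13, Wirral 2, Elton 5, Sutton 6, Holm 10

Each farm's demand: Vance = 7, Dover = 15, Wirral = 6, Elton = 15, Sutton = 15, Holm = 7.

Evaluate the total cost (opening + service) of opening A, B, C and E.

Total cost: 624

Each farm is assigned to its cheapest site among the open ones.
{A, B, C, E}: Vance→E 5·7=35, Dover→A 2·15=30, Wirral→E 2·6=12, Elton→B 4·15=60, Sutton→B 6·15=90, Holm→C 4·7=28. Service 255; fixed 369; total 624.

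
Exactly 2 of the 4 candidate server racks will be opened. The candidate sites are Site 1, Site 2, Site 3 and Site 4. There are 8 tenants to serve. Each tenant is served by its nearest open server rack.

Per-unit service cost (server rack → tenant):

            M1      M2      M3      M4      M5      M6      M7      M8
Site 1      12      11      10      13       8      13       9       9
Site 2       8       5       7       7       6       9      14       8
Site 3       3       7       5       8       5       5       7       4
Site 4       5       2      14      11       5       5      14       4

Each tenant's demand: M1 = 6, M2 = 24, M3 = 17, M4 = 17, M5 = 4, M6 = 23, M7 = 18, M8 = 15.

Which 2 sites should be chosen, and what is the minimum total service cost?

With exactly 2 open, each tenant uses its cheapest among the chosen.
{Site 3, Site 4}: M1→Site 3 3·6=18, M2→Site 4 2·24=48, M3→Site 3 5·17=85, M4→Site 3 8·17=136, M5→Site 3 5·4=20, M6→Site 3 5·23=115, M7→Site 3 7·18=126, M8→Site 3 4·15=60. Service cost 608.
{Site 2, Site 3}: service cost 663
{Site 1, Site 3}: service cost 728
Among all 6 size-2 choices, {Site 3, Site 4} is lowest.

Choose Site 3 and Site 4; total service cost 608.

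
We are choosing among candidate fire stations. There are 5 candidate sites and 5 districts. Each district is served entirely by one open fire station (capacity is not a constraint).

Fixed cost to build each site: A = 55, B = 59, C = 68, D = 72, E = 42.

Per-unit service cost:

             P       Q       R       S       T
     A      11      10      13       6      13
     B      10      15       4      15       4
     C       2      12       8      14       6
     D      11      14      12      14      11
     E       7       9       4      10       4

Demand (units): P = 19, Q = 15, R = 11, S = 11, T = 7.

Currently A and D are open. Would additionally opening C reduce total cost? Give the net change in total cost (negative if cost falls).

Current service cost with {A, D}: 634.
Adding C: each district re-picks its cheapest; new service cost 384, saving 250.
Extra fixed cost: 68. Net change = 68 − 250 = -182.
(Totals: 761 → 579.)

Yes — net change −182 (cost falls by 182).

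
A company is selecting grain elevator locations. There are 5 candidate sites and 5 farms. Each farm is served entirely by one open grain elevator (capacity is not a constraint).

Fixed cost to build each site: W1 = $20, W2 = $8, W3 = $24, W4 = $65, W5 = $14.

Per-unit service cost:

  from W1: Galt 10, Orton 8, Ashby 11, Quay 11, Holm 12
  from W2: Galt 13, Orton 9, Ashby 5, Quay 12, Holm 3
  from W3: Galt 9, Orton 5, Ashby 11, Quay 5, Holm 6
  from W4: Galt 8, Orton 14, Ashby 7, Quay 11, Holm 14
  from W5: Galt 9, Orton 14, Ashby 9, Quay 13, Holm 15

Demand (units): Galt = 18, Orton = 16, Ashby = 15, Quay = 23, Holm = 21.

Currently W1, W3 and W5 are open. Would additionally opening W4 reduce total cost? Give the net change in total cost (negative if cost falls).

Current service cost with {W1, W3, W5}: 618.
Adding W4: each farm re-picks its cheapest; new service cost 570, saving 48.
Extra fixed cost: 65. Net change = 65 − 48 = 17.
(Totals: 676 → 693.)

No — net change +17 (cost rises by 17).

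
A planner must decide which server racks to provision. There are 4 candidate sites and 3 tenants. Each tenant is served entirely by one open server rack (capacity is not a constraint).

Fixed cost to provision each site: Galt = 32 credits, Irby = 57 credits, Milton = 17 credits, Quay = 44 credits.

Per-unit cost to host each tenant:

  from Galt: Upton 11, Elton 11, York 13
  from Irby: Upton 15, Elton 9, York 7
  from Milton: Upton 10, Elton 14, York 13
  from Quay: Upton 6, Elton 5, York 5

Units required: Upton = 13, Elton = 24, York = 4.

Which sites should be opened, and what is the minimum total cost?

For any fixed open set, each tenant goes to its cheapest open site; total = fixed + service.
{Quay}: Upton→Quay 6·13=78, Elton→Quay 5·24=120, York→Quay 5·4=20. Service 218; fixed 44; total 262.
{Milton, Quay}: service 218 + fixed 61 = 279
{Galt, Quay}: service 218 + fixed 76 = 294
{Galt, Irby, Milton, Quay}: Upton→Quay 6·13=78, Elton→Quay 5·24=120, York→Quay 5·4=20. Service 218; fixed 150; total 368.
No other subset beats 262.

Open Quay only; minimum total cost 262.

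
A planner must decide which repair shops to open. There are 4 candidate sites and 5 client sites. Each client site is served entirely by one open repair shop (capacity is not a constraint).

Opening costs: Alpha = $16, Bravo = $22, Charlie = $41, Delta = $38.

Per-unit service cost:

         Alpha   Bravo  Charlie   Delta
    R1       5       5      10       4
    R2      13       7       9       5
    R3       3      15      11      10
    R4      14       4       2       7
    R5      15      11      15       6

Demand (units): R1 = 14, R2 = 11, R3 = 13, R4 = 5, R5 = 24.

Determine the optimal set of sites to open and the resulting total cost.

Open Alpha and Delta; minimum total cost 383.

For any fixed open set, each client site goes to its cheapest open site; total = fixed + service.
{Alpha, Delta}: R1→Delta 4·14=56, R2→Delta 5·11=55, R3→Alpha 3·13=39, R4→Delta 7·5=35, R5→Delta 6·24=144. Service 329; fixed 54; total 383.
{Alpha, Bravo, Delta}: service 314 + fixed 76 = 390
{Alpha, Charlie, Delta}: service 304 + fixed 95 = 399
{Alpha, Bravo, Charlie, Delta}: service 304 + fixed 117 = 421
No other subset beats 383.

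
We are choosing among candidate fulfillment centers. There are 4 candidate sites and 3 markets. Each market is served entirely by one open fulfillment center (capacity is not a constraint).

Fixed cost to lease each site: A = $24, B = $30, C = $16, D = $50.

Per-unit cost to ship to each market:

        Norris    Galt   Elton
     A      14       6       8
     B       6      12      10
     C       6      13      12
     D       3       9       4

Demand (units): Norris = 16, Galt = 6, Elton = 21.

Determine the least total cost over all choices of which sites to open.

Minimum total cost: 236

For any fixed open set, each market goes to its cheapest open site; total = fixed + service.
{D}: Norris→D 3·16=48, Galt→D 9·6=54, Elton→D 4·21=84. Service 186; fixed 50; total 236.
{A, D}: service 168 + fixed 74 = 242
{C, D}: Norris→D 3·16=48, Galt→D 9·6=54, Elton→D 4·21=84. Service 186; fixed 66; total 252.
{A, B, C, D}: Norris→D 3·16=48, Galt→A 6·6=36, Elton→D 4·21=84. Service 168; fixed 120; total 288.
No other subset beats 236.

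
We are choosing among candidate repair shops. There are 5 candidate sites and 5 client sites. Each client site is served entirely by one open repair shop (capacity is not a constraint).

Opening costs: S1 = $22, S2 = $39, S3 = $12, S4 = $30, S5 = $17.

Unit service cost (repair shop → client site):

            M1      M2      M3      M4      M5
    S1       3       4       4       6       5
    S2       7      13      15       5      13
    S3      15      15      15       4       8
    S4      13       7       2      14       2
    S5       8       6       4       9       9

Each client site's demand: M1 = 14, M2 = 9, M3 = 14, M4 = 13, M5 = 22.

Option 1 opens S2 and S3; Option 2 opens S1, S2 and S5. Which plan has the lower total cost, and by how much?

Option 1: {S2, S3}: M1→S2 7·14=98, M2→S2 13·9=117, M3→S2 15·14=210, M4→S3 4·13=52, M5→S3 8·22=176. Service 653; fixed 51; total 704.
Option 2: {S1, S2, S5}: M1→S1 3·14=42, M2→S1 4·9=36, M3→S1 4·14=56, M4→S2 5·13=65, M5→S1 5·22=110. Service 309; fixed 78; total 387.
Difference: |704 − 387| = 317.

Option 2 is cheaper by 317.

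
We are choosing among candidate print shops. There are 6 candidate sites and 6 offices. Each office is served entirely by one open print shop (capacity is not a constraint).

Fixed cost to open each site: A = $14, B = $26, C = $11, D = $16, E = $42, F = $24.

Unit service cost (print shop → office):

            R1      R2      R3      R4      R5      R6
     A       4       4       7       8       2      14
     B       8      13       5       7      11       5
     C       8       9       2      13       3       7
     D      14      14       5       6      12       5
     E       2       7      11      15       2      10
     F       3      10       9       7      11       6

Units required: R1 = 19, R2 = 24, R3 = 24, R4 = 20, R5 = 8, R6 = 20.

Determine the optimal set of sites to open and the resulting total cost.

Open A, C and D; minimum total cost 497.

For any fixed open set, each office goes to its cheapest open site; total = fixed + service.
{A, C, D}: R1→A 4·19=76, R2→A 4·24=96, R3→C 2·24=48, R4→D 6·20=120, R5→A 2·8=16, R6→D 5·20=100. Service 456; fixed 41; total 497.
{A, C, D, E}: R1→E 2·19=38, R2→A 4·24=96, R3→C 2·24=48, R4→D 6·20=120, R5→A 2·8=16, R6→D 5·20=100. Service 418; fixed 83; total 501.
{A, C, D, F}: service 437 + fixed 65 = 502
{A, B, C, D, E, F}: service 418 + fixed 133 = 551
No other subset beats 497.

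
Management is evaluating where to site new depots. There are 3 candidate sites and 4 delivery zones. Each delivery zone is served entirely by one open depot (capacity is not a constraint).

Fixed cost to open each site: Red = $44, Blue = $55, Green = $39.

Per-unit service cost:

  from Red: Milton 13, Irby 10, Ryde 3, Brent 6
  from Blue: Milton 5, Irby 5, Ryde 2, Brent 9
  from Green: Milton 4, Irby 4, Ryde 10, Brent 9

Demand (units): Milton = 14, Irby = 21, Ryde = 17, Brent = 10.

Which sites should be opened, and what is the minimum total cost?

For any fixed open set, each delivery zone goes to its cheapest open site; total = fixed + service.
{Red, Green}: Milton→Green 4·14=56, Irby→Green 4·21=84, Ryde→Red 3·17=51, Brent→Red 6·10=60. Service 251; fixed 83; total 334.
{Blue}: service 299 + fixed 55 = 354
{Blue, Green}: service 264 + fixed 94 = 358
{Red, Blue, Green}: Milton→Green 4·14=56, Irby→Green 4·21=84, Ryde→Blue 2·17=34, Brent→Red 6·10=60. Service 234; fixed 138; total 372.
(All 7 nonempty subsets were checked; Red and Green is lowest.)

Open Red and Green; minimum total cost 334.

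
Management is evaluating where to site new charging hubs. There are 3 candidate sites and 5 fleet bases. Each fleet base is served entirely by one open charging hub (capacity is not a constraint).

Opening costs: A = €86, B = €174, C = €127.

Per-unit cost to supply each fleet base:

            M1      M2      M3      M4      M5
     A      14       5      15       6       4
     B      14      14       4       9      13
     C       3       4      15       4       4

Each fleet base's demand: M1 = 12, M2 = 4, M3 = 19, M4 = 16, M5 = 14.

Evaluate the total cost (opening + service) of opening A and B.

Each fleet base is assigned to its cheapest site among the open ones.
{A, B}: M1→A 14·12=168, M2→A 5·4=20, M3→B 4·19=76, M4→A 6·16=96, M5→A 4·14=56. Service 416; fixed 260; total 676.

Total cost: 676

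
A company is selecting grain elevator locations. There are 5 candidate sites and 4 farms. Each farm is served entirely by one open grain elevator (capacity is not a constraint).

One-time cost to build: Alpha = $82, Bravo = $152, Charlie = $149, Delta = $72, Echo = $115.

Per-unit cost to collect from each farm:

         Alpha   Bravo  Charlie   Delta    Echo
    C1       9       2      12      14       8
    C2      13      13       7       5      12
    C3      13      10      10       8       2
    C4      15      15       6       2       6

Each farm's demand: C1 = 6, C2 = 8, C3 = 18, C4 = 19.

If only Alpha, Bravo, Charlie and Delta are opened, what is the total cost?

Total cost: 689

Each farm is assigned to its cheapest site among the open ones.
{Alpha, Bravo, Charlie, Delta}: C1→Bravo 2·6=12, C2→Delta 5·8=40, C3→Delta 8·18=144, C4→Delta 2·19=38. Service 234; fixed 455; total 689.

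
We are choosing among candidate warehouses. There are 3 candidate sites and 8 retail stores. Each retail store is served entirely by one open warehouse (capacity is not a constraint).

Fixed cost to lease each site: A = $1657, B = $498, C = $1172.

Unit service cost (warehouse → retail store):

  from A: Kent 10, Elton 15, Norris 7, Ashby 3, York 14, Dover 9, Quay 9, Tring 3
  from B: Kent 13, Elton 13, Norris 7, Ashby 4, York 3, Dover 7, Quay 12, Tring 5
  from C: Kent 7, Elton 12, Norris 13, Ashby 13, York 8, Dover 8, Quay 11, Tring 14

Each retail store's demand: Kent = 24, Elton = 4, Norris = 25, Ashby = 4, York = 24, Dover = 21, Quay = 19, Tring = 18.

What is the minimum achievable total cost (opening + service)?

For any fixed open set, each retail store goes to its cheapest open site; total = fixed + service.
{B}: Kent→B 13·24=312, Elton→B 13·4=52, Norris→B 7·25=175, Ashby→B 4·4=16, York→B 3·24=72, Dover→B 7·21=147, Quay→B 12·19=228, Tring→B 5·18=90. Service 1092; fixed 498; total 1590.
{C}: service 1414 + fixed 1172 = 2586
{B, C}: service 925 + fixed 1670 = 2595
{A, B, C}: Kent→C 7·24=168, Elton→C 12·4=48, Norris→A 7·25=175, Ashby→A 3·4=12, York→B 3·24=72, Dover→B 7·21=147, Quay→A 9·19=171, Tring→A 3·18=54. Service 847; fixed 3327; total 4174.
No other subset beats 1590.

Minimum total cost: 1590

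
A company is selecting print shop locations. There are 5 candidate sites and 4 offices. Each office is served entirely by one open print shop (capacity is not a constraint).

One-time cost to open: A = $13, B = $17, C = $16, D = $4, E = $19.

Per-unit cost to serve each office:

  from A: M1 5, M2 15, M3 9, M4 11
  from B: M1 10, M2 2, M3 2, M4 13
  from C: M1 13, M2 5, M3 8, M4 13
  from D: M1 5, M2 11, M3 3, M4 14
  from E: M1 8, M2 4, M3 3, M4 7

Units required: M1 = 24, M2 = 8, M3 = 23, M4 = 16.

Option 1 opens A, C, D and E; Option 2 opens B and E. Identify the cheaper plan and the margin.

Option 1 is cheaper by 17.

Option 1: {A, C, D, E}: M1→A 5·24=120, M2→E 4·8=32, M3→D 3·23=69, M4→E 7·16=112. Service 333; fixed 52; total 385.
Option 2: {B, E}: M1→E 8·24=192, M2→B 2·8=16, M3→B 2·23=46, M4→E 7·16=112. Service 366; fixed 36; total 402.
Difference: |385 − 402| = 17.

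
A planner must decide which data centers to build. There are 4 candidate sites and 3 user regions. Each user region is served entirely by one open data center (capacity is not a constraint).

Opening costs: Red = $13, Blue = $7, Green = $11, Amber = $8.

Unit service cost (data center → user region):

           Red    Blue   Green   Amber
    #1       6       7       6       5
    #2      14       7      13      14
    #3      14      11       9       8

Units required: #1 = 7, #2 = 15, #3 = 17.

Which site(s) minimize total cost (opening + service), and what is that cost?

For any fixed open set, each user region goes to its cheapest open site; total = fixed + service.
{Blue, Amber}: #1→Amber 5·7=35, #2→Blue 7·15=105, #3→Amber 8·17=136. Service 276; fixed 15; total 291.
{Blue, Green, Amber}: service 276 + fixed 26 = 302
{Red, Blue, Amber}: #1→Amber 5·7=35, #2→Blue 7·15=105, #3→Amber 8·17=136. Service 276; fixed 28; total 304.
{Red, Blue, Green, Amber}: #1→Amber 5·7=35, #2→Blue 7·15=105, #3→Amber 8·17=136. Service 276; fixed 39; total 315.
No other subset beats 291.

Open Blue and Amber; minimum total cost 291.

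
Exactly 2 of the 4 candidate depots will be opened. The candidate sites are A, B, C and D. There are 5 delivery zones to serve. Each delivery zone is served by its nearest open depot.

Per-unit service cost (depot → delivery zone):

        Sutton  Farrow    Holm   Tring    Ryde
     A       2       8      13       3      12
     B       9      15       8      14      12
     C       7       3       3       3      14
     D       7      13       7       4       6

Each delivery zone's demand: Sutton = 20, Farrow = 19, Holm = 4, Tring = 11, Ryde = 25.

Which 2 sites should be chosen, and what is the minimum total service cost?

Choose C and D; total service cost 392.

With exactly 2 open, each delivery zone uses its cheapest among the chosen.
{C, D}: Sutton→C 7·20=140, Farrow→C 3·19=57, Holm→C 3·4=12, Tring→C 3·11=33, Ryde→D 6·25=150. Service cost 392.
{A, D}: service cost 403
{A, C}: service cost 442
Among all 6 size-2 choices, {C, D} is lowest.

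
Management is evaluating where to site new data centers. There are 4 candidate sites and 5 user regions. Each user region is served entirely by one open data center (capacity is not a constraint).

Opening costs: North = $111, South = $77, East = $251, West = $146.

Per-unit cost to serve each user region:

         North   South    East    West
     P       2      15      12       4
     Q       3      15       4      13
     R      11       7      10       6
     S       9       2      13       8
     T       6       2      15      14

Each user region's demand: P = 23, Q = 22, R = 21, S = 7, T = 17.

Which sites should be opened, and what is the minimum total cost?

Open North and South; minimum total cost 495.

For any fixed open set, each user region goes to its cheapest open site; total = fixed + service.
{North, South}: P→North 2·23=46, Q→North 3·22=66, R→South 7·21=147, S→South 2·7=14, T→South 2·17=34. Service 307; fixed 188; total 495.
{North}: service 508 + fixed 111 = 619
{North, South, West}: service 286 + fixed 334 = 620
{North, South, East, West}: service 286 + fixed 585 = 871
No other subset beats 495.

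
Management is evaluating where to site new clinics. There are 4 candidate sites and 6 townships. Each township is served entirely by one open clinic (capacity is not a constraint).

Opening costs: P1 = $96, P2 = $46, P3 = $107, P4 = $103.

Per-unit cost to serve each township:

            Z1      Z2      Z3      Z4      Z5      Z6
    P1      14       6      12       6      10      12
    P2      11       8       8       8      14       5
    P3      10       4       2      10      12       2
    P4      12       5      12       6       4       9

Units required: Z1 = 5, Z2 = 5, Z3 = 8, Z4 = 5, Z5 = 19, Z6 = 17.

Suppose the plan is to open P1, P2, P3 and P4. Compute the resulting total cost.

Each township is assigned to its cheapest site among the open ones.
{P1, P2, P3, P4}: Z1→P3 10·5=50, Z2→P3 4·5=20, Z3→P3 2·8=16, Z4→P1 6·5=30, Z5→P4 4·19=76, Z6→P3 2·17=34. Service 226; fixed 352; total 578.

Total cost: 578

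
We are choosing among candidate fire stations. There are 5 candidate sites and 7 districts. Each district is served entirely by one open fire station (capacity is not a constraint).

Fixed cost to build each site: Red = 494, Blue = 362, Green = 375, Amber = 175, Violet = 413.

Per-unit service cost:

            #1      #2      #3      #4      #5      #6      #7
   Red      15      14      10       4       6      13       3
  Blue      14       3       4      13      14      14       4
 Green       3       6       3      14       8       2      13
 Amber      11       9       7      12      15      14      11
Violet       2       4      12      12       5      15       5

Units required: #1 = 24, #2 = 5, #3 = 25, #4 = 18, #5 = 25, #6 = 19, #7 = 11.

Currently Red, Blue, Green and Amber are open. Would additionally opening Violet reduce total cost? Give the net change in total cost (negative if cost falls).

Current service cost with {Red, Blue, Green, Amber}: 455.
Adding Violet: each district re-picks its cheapest; new service cost 406, saving 49.
Extra fixed cost: 413. Net change = 413 − 49 = 364.
(Totals: 1861 → 2225.)

No — net change +364 (cost rises by 364).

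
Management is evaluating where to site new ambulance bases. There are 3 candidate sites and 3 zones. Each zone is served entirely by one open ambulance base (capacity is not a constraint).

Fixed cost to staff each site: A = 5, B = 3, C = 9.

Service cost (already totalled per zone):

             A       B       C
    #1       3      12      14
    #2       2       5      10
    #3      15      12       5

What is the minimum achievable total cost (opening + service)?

For any fixed open set, each zone goes to its cheapest open site; total = fixed + service.
{A, C}: #1→A 3, #2→A 2, #3→C 5. Service 10; fixed 14; total 24.
{A}: service 20 + fixed 5 = 25
{A, B}: #1→A 3, #2→A 2, #3→B 12. Service 17; fixed 8; total 25.
{A, B, C}: service 10 + fixed 17 = 27
No other subset beats 24.

Minimum total cost: 24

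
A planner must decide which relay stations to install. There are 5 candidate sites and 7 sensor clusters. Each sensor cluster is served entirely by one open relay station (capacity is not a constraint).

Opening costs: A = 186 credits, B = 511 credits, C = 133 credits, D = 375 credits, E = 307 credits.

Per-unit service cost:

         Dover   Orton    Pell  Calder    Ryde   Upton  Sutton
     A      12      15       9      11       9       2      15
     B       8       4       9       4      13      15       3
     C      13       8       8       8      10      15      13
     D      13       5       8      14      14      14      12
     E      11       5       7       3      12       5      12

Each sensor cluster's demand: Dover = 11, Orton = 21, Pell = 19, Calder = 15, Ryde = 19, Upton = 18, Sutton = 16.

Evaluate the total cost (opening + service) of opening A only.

Total cost: 1416

Each sensor cluster is assigned to its cheapest site among the open ones.
{A}: Dover→A 12·11=132, Orton→A 15·21=315, Pell→A 9·19=171, Calder→A 11·15=165, Ryde→A 9·19=171, Upton→A 2·18=36, Sutton→A 15·16=240. Service 1230; fixed 186; total 1416.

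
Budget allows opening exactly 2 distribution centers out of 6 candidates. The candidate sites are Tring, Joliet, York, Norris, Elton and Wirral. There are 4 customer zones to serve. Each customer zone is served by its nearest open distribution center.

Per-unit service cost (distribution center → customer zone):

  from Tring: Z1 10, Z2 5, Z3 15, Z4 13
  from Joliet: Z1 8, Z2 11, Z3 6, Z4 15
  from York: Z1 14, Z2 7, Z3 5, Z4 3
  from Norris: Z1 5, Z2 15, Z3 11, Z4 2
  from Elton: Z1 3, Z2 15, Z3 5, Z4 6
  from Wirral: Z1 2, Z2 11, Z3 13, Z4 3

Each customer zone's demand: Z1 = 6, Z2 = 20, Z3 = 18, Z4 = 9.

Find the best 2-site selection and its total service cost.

Choose Tring and Elton; total service cost 262.

With exactly 2 open, each customer zone uses its cheapest among the chosen.
{Tring, Elton}: Z1→Elton 3·6=18, Z2→Tring 5·20=100, Z3→Elton 5·18=90, Z4→Elton 6·9=54. Service cost 262.
{York, Wirral}: service cost 269
{York, Elton}: service cost 275
Among all 15 size-2 choices, {Tring, Elton} is lowest.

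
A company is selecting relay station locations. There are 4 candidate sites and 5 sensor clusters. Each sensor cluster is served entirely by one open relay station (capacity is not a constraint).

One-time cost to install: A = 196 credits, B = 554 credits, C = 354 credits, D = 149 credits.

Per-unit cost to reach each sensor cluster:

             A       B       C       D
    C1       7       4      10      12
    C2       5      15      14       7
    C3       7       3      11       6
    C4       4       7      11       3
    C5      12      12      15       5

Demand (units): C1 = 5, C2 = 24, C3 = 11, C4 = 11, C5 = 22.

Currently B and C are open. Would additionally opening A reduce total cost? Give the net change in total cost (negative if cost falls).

Yes — net change −53 (cost falls by 53).

Current service cost with {B, C}: 730.
Adding A: each sensor cluster re-picks its cheapest; new service cost 481, saving 249.
Extra fixed cost: 196. Net change = 196 − 249 = -53.
(Totals: 1638 → 1585.)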